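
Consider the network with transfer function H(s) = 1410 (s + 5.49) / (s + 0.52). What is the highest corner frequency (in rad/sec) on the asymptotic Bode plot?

Break frequencies occur at each pole and zero magnitude: 0.52 rad/sec, 5.49 rad/sec.
The highest is 5.49 rad/sec.

5.49 rad/sec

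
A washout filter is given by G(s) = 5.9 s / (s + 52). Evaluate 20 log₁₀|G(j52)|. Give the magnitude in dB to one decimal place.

|j52| = 52
|j52 + 52| = √(52² + 52²) = 73.54
|G(j52)| = 5.9 × 52 / 73.54 = 4.1719
20 log₁₀(4.1719) = 12.41 dB

12.4 dB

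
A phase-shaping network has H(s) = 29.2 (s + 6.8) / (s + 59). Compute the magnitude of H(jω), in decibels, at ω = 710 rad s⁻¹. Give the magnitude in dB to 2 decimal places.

|j710 + 6.8| = √(710² + 6.8²) = 710
|j710 + 59| = √(710² + 59²) = 712.4
|H(j710)| = 29.2 × 710 / 712.4 = 29.101
20 log₁₀(29.101) = 29.278 dB

29.28 dB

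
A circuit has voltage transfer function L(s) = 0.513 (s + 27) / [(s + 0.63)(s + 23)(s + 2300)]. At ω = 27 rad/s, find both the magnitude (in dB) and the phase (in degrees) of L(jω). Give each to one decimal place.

|L| = -101.0 dB, ∠L = -93.9°

|j27 + 27| = √(27² + 27²) = 38.18
|j27 + 0.63| = √(27² + 0.63²) = 27.01
|j27 + 23| = √(27² + 23²) = 35.47
|j27 + 2300| = √(27² + 2300²) = 2300
|L(j27)| = 0.513 × 38.18 / (27.01 × 35.47 × 2300) = 8.8903e-06
20 log₁₀(8.8903e-06) = -101.02 dB
∠(j27 + 27) = arctan(27/27) = 45.00°
∠(j27 + 0.63) = arctan(27/0.63) = 88.66°
∠(j27 + 23) = arctan(27/23) = 49.57°
∠(j27 + 2300) = arctan(27/2300) = 0.67°
∠L(j27) = 45.00° − (88.66° + 49.57° + 0.67°) = -93.91°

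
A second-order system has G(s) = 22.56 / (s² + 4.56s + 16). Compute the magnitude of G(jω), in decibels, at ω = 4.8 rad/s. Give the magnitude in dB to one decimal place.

|(j4.8)² + 4.56(j4.8) + 16| = |-7.04 + j21.888| = 22.99
|G(j4.8)| = 22.56 / 22.99 = 0.9812
20 log₁₀(0.9812) = -0.16 dB

-0.2 dB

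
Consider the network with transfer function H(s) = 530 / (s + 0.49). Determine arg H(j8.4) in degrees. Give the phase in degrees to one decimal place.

∠(j8.4 + 0.49) = arctan(8.4/0.49) = 86.66°
∠H(j8.4) = −86.66° = -86.66°

-86.7°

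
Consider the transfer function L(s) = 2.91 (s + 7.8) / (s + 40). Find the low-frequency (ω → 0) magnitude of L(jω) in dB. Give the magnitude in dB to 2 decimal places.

L(0) = 2.91 × 7.8 / 40 = 0.56745
20 log₁₀(0.56745) = -4.921 dB

-4.92 dB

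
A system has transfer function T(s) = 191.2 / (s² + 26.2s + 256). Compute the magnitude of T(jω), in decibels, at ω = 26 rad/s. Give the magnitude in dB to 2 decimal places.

-12.43 dB

|(j26)² + 26.2(j26) + 256| = |-420 + j681.2| = 800.3
|T(j26)| = 191.2 / 800.3 = 0.23892
20 log₁₀(0.23892) = -12.435 dB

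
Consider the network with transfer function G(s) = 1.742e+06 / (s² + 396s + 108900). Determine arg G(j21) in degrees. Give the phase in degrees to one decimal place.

∠[(j21)² + 396(j21) + 108900] = ∠[1.0846e+05 + j8316] = 4.38°
∠G(j21) = −4.38° = -4.38°

-4.4°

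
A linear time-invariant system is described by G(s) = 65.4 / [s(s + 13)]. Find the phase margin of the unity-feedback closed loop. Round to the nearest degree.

70°

Gain crossover: |G(jω)| = 1 at ω ≈ 4.73 rad s⁻¹.
∠G(j4.73) = −90° − arctan(4.73/13) ≈ -109.99°
PM = 180° + (-109.99°) = 70.01°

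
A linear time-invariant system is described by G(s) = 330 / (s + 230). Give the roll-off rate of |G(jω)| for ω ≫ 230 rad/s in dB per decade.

With 0 zeros and 1 pole, the high-frequency asymptotic slope is 20 × (0 − 1) = -20 dB/decade.

-20 dB/decade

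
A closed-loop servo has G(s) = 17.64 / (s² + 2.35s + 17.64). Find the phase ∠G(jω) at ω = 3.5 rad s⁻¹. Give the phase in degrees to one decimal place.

-56.8°

∠[(j3.5)² + 2.35(j3.5) + 17.64] = ∠[5.39 + j8.225] = 56.76°
∠G(j3.5) = −56.76° = -56.76°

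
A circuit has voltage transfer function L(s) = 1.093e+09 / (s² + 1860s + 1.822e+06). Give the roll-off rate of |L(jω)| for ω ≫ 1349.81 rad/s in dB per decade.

With 0 zeros and 2 poles, the high-frequency asymptotic slope is 20 × (0 − 2) = -40 dB/decade.

-40 dB/decade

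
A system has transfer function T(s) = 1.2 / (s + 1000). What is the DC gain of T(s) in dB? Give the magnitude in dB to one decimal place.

T(0) = 1.2 / 1000 = 0.0012
20 log₁₀(0.0012) = -58.42 dB

-58.4 dB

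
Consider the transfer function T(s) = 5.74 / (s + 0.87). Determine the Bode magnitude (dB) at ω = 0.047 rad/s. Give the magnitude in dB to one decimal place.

16.4 dB

|j0.047 + 0.87| = √(0.047² + 0.87²) = 0.8713
|T(j0.047)| = 5.74 / 0.8713 = 6.5881
20 log₁₀(6.5881) = 16.38 dB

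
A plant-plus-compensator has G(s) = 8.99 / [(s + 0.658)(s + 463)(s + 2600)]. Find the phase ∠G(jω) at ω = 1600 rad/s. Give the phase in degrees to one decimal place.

-195.4°

∠(j1600 + 0.658) = arctan(1600/0.658) = 89.98°
∠(j1600 + 463) = arctan(1600/463) = 73.86°
∠(j1600 + 2600) = arctan(1600/2600) = 31.61°
∠G(j1600) = − (89.98° + 73.86° + 31.61°) = -195.44°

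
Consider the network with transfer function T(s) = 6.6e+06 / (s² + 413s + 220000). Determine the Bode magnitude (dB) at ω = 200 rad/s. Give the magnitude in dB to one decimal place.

30.5 dB

|(j200)² + 413(j200) + 220000| = |1.8e+05 + j82600| = 1.98e+05
|T(j200)| = 6.6e+06 / 1.98e+05 = 33.325
20 log₁₀(33.325) = 30.46 dB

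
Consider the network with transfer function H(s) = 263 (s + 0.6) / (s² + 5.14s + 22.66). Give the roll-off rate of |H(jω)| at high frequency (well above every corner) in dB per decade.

With 1 zero and 2 poles, the high-frequency asymptotic slope is 20 × (1 − 2) = -20 dB/decade.

-20 dB/decade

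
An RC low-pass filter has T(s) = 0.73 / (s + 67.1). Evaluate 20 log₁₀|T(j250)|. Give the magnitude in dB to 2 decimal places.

|j250 + 67.1| = √(250² + 67.1²) = 258.8
|T(j250)| = 0.73 / 258.8 = 0.0028202
20 log₁₀(0.0028202) = -50.994 dB

-50.99 dB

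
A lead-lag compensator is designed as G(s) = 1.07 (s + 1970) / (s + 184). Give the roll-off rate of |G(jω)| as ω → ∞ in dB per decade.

With 1 zero and 1 pole, the high-frequency asymptotic slope is 20 × (1 − 1) = 0 dB/decade.

0 dB/decade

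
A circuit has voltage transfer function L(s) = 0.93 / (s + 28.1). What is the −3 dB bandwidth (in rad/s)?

28.1 rad/s

For a single-pole low-pass, the −3 dB point is at the pole: ω = 28.1 rad/s.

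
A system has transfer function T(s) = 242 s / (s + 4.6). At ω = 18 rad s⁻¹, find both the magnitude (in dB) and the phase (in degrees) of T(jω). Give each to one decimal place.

|j18| = 18
|j18 + 4.6| = √(18² + 4.6²) = 18.58
|T(j18)| = 242 × 18 / 18.58 = 234.46
20 log₁₀(234.46) = 47.40 dB
∠(j18) = 90.00°
∠(j18 + 4.6) = arctan(18/4.6) = 75.66°
∠T(j18) = 90.00° − 75.66° = 14.34°

|T| = 47.4 dB, ∠T = 14.3°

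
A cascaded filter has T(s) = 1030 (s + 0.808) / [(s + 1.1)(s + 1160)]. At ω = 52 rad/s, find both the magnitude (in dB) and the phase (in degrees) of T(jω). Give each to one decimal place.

|T| = -1.0 dB, ∠T = -2.2°

|j52 + 0.808| = √(52² + 0.808²) = 52.01
|j52 + 1.1| = √(52² + 1.1²) = 52.01
|j52 + 1160| = √(52² + 1160²) = 1161
|T(j52)| = 1030 × 52.01 / (52.01 × 1161) = 0.88695
20 log₁₀(0.88695) = -1.04 dB
∠(j52 + 0.808) = arctan(52/0.808) = 89.11°
∠(j52 + 1.1) = arctan(52/1.1) = 88.79°
∠(j52 + 1160) = arctan(52/1160) = 2.57°
∠T(j52) = 89.11° − (88.79° + 2.57°) = -2.25°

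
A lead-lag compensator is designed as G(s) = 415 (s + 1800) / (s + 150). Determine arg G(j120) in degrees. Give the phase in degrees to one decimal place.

∠(j120 + 1800) = arctan(120/1800) = 3.81°
∠(j120 + 150) = arctan(120/150) = 38.66°
∠G(j120) = 3.81° − 38.66° = -34.85°

-34.8°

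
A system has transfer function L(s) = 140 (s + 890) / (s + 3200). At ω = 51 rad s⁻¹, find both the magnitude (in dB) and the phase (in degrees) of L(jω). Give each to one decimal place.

|L| = 31.8 dB, ∠L = 2.4 deg

|j51 + 890| = √(51² + 890²) = 891.5
|j51 + 3200| = √(51² + 3200²) = 3200
|L(j51)| = 140 × 891.5 / 3200 = 38.996
20 log₁₀(38.996) = 31.82 dB
∠(j51 + 890) = arctan(51/890) = 3.28°
∠(j51 + 3200) = arctan(51/3200) = 0.91°
∠L(j51) = 3.28° − 0.91° = 2.37°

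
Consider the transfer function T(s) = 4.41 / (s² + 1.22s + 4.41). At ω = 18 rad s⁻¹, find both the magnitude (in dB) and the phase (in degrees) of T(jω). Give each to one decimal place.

|(j18)² + 1.22(j18) + 4.41| = |-319.59 + j21.96| = 320.3
|T(j18)| = 4.41 / 320.3 = 0.013766
20 log₁₀(0.013766) = -37.22 dB
∠[(j18)² + 1.22(j18) + 4.41] = ∠[-319.59 + j21.96] = 176.07°
∠T(j18) = −176.07° = -176.07°

|T| = -37.2 dB, ∠T = -176.1°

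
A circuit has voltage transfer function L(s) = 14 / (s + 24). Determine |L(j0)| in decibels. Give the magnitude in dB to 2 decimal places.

-4.68 dB

L(0) = 14 / 24 = 0.58333
20 log₁₀(0.58333) = -4.682 dB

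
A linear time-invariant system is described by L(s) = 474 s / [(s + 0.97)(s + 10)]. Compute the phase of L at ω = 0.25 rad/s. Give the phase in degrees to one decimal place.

74.1°

∠(j0.25) = 90.00°
∠(j0.25 + 0.97) = arctan(0.25/0.97) = 14.45°
∠(j0.25 + 10) = arctan(0.25/10) = 1.43°
∠L(j0.25) = 90.00° − (14.45° + 1.43°) = 74.12°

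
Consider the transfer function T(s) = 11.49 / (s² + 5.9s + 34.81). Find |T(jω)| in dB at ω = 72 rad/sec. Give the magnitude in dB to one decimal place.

-53.1 dB

|(j72)² + 5.9(j72) + 34.81| = |-5149.2 + j424.8| = 5167
|T(j72)| = 11.49 / 5167 = 0.0022239
20 log₁₀(0.0022239) = -53.06 dB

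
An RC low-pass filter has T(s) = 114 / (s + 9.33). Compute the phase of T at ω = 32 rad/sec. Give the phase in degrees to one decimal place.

∠(j32 + 9.33) = arctan(32/9.33) = 73.75°
∠T(j32) = −73.75° = -73.75°

-73.7°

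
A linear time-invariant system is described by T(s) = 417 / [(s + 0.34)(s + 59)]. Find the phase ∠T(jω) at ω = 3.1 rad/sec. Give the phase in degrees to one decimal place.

-86.7 deg

∠(j3.1 + 0.34) = arctan(3.1/0.34) = 83.74°
∠(j3.1 + 59) = arctan(3.1/59) = 3.01°
∠T(j3.1) = − (83.74° + 3.01°) = -86.75°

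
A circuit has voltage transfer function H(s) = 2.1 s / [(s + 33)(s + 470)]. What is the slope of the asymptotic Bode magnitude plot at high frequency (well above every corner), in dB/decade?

With 1 zero and 2 poles, the high-frequency asymptotic slope is 20 × (1 − 2) = -20 dB/decade.

-20 dB/decade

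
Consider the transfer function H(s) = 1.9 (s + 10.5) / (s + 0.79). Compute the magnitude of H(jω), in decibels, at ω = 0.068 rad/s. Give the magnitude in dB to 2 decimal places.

28.01 dB

|j0.068 + 10.5| = √(0.068² + 10.5²) = 10.5
|j0.068 + 0.79| = √(0.068² + 0.79²) = 0.7929
|H(j0.068)| = 1.9 × 10.5 / 0.7929 = 25.161
20 log₁₀(25.161) = 28.014 dB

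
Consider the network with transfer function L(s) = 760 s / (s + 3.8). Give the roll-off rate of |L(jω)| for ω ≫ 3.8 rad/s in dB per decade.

With 1 zero and 1 pole, the high-frequency asymptotic slope is 20 × (1 − 1) = 0 dB/decade.

0 dB/decade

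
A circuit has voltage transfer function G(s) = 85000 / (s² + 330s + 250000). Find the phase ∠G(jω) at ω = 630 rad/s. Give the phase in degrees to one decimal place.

-125.2°

∠[(j630)² + 330(j630) + 250000] = ∠[-1.469e+05 + j2.079e+05] = 125.24°
∠G(j630) = −125.24° = -125.24°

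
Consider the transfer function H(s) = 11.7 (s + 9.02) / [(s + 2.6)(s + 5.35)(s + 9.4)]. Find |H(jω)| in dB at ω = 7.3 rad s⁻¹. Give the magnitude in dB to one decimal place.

-15.8 dB

|j7.3 + 9.02| = √(7.3² + 9.02²) = 11.6
|j7.3 + 2.6| = √(7.3² + 2.6²) = 7.749
|j7.3 + 5.35| = √(7.3² + 5.35²) = 9.051
|j7.3 + 9.4| = √(7.3² + 9.4²) = 11.9
|H(j7.3)| = 11.7 × 11.6 / (7.749 × 9.051 × 11.9) = 0.16265
20 log₁₀(0.16265) = -15.78 dB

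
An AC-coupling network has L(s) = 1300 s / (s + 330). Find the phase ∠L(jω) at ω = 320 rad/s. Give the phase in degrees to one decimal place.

45.9°

∠(j320) = 90.00°
∠(j320 + 330) = arctan(320/330) = 44.12°
∠L(j320) = 90.00° − 44.12° = 45.88°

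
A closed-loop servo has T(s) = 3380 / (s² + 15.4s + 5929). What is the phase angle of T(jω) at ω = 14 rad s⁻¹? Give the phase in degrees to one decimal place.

-2.2°

∠[(j14)² + 15.4(j14) + 5929] = ∠[5733 + j215.6] = 2.15°
∠T(j14) = −2.15° = -2.15°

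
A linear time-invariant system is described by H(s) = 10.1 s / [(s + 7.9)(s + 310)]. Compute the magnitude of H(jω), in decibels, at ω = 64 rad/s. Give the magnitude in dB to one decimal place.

|j64| = 64
|j64 + 7.9| = √(64² + 7.9²) = 64.49
|j64 + 310| = √(64² + 310²) = 316.5
|H(j64)| = 10.1 × 64 / (64.49 × 316.5) = 0.031667
20 log₁₀(0.031667) = -29.99 dB

-30.0 dB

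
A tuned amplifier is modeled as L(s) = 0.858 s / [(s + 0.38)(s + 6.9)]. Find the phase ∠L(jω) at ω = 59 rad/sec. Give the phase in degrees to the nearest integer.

∠(j59) = 90.00°
∠(j59 + 0.38) = arctan(59/0.38) = 89.63°
∠(j59 + 6.9) = arctan(59/6.9) = 83.33°
∠L(j59) = 90.00° − (89.63° + 83.33°) = -82.96°

-83°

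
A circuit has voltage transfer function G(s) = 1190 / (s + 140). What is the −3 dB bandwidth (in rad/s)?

For a single-pole low-pass, the −3 dB point is at the pole: ω = 140 rad/s.

140 rad/s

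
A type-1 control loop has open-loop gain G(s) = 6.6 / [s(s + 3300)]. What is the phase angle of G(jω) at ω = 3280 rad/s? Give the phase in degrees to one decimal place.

∠(j3280 + 3300) = arctan(3280/3300) = 44.83°
∠(j3280) = 90.00°
∠G(j3280) = − (44.83° + 90.00°) = -134.83°

-134.8°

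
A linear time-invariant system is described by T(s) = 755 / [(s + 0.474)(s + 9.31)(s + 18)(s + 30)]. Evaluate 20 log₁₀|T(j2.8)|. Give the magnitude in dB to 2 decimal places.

|j2.8 + 0.474| = √(2.8² + 0.474²) = 2.84
|j2.8 + 9.31| = √(2.8² + 9.31²) = 9.722
|j2.8 + 18| = √(2.8² + 18²) = 18.22
|j2.8 + 30| = √(2.8² + 30²) = 30.13
|T(j2.8)| = 755 / (2.84 × 9.722 × 18.22 × 30.13) = 0.049823
20 log₁₀(0.049823) = -26.051 dB

-26.05 dB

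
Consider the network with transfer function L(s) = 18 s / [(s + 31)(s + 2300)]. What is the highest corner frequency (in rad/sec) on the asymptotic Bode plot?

Break frequencies occur at each pole and zero magnitude: 31 rad/sec, 2300 rad/sec.
The highest is 2300 rad/sec.

2300 rad/sec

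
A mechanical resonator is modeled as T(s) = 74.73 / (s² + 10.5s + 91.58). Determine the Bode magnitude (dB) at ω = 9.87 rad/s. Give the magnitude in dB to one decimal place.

-2.9 dB

|(j9.87)² + 10.5(j9.87) + 91.58| = |-5.8369 + j103.63| = 103.8
|T(j9.87)| = 74.73 / 103.8 = 0.71995
20 log₁₀(0.71995) = -2.85 dB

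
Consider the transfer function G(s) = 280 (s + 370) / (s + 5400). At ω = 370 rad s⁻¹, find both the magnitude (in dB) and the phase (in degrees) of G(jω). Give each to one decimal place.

|j370 + 370| = √(370² + 370²) = 523.3
|j370 + 5400| = √(370² + 5400²) = 5413
|G(j370)| = 280 × 523.3 / 5413 = 27.068
20 log₁₀(27.068) = 28.65 dB
∠(j370 + 370) = arctan(370/370) = 45.00°
∠(j370 + 5400) = arctan(370/5400) = 3.92°
∠G(j370) = 45.00° − 3.92° = 41.08°

|G| = 28.6 dB, ∠G = 41.1°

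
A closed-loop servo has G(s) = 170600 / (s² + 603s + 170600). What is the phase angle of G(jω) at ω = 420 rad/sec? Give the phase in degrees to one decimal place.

∠[(j420)² + 603(j420) + 170600] = ∠[-5800 + j2.5326e+05] = 91.31°
∠G(j420) = −91.31° = -91.31°

-91.3 deg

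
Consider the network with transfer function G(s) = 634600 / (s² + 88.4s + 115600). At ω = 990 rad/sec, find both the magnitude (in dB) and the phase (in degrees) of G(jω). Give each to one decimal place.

|(j990)² + 88.4(j990) + 115600| = |-8.645e+05 + j87516| = 8.689e+05
|G(j990)| = 634600 / 8.689e+05 = 0.73033
20 log₁₀(0.73033) = -2.73 dB
∠[(j990)² + 88.4(j990) + 115600] = ∠[-8.645e+05 + j87516] = 174.22°
∠G(j990) = −174.22° = -174.22°

|G| = -2.7 dB, ∠G = -174.2 deg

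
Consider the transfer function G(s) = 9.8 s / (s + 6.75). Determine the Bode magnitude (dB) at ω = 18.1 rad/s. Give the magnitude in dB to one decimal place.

|j18.1| = 18.1
|j18.1 + 6.75| = √(18.1² + 6.75²) = 19.32
|G(j18.1)| = 9.8 × 18.1 / 19.32 = 9.1823
20 log₁₀(9.1823) = 19.26 dB

19.3 dB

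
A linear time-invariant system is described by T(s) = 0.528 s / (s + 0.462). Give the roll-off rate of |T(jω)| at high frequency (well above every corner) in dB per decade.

With 1 zero and 1 pole, the high-frequency asymptotic slope is 20 × (1 − 1) = 0 dB/decade.

0 dB/decade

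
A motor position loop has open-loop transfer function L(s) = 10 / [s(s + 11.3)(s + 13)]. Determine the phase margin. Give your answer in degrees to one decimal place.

89.4 deg

Gain crossover: |L(jω)| = 1 at ω ≈ 0.0681 rad/sec.
∠L(j0.0681) = −90° − arctan(0.0681/11.3) − arctan(0.0681/13) ≈ -90.65°
PM = 180° + (-90.65°) = 89.35°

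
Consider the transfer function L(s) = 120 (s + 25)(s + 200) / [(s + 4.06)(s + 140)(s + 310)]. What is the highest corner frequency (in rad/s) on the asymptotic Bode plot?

310 rad/s

Break frequencies occur at each pole and zero magnitude: 4.06 rad/s, 25 rad/s, 140 rad/s, 200 rad/s, 310 rad/s.
The highest is 310 rad/s.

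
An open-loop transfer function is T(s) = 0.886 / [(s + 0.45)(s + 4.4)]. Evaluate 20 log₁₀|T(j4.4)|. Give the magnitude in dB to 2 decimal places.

-29.84 dB

|j4.4 + 0.45| = √(4.4² + 0.45²) = 4.423
|j4.4 + 4.4| = √(4.4² + 4.4²) = 6.223
|T(j4.4)| = 0.886 / (4.423 × 6.223) = 0.032192
20 log₁₀(0.032192) = -29.845 dB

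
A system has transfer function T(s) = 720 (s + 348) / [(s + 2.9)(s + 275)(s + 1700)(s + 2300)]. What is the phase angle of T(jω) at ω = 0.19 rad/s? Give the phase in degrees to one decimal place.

∠(j0.19 + 348) = arctan(0.19/348) = 0.03°
∠(j0.19 + 2.9) = arctan(0.19/2.9) = 3.75°
∠(j0.19 + 275) = arctan(0.19/275) = 0.04°
∠(j0.19 + 1700) = arctan(0.19/1700) = 0.01°
∠(j0.19 + 2300) = arctan(0.19/2300) = 0.00°
∠T(j0.19) = 0.03° − (3.75° + 0.04° + 0.01° + 0.00°) = -3.77°

-3.8°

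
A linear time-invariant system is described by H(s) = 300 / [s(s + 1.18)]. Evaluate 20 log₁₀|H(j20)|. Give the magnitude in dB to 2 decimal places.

-2.51 dB

|j20 + 1.18| = √(20² + 1.18²) = 20.03
|j20| = 20
|H(j20)| = 300 / (20.03 × 20) = 0.7487
20 log₁₀(0.7487) = -2.514 dB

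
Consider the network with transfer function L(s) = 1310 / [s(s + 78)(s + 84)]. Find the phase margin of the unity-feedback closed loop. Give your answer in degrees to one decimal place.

89.7 deg

Gain crossover: |L(jω)| = 1 at ω ≈ 0.2 rad/s.
∠L(j0.2) = −90° − arctan(0.2/78) − arctan(0.2/84) ≈ -90.28°
PM = 180° + (-90.28°) = 89.72°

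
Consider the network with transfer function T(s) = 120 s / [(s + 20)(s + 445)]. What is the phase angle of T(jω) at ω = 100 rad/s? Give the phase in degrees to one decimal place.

-1.4°

∠(j100) = 90.00°
∠(j100 + 20) = arctan(100/20) = 78.69°
∠(j100 + 445) = arctan(100/445) = 12.67°
∠T(j100) = 90.00° − (78.69° + 12.67°) = -1.36°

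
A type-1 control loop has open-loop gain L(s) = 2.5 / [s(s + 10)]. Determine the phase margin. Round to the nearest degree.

Gain crossover: |L(jω)| = 1 at ω ≈ 0.25 rad/s.
∠L(j0.25) = −90° − arctan(0.25/10) ≈ -91.43°
PM = 180° + (-91.43°) = 88.57°

89 deg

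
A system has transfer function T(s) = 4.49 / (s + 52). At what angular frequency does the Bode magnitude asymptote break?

The single real pole at s = −52 gives a corner at ω = 52 rad/sec.

52 rad/sec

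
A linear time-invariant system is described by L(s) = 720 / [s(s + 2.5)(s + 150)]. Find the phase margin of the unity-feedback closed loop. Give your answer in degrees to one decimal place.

56.6°

Gain crossover: |L(jω)| = 1 at ω ≈ 1.61 rad/s.
∠L(j1.61) = −90° − arctan(1.61/2.5) − arctan(1.61/150) ≈ -123.45°
PM = 180° + (-123.45°) = 56.55°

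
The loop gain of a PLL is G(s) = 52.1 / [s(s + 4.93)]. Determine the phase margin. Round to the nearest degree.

Gain crossover: |G(jω)| = 1 at ω ≈ 6.43 rad/sec.
∠G(j6.43) = −90° − arctan(6.43/4.93) ≈ -142.52°
PM = 180° + (-142.52°) = 37.48°

37°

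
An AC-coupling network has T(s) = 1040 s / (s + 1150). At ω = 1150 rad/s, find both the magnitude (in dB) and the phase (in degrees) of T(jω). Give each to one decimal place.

|T| = 57.3 dB, ∠T = 45.0 deg

|j1150| = 1150
|j1150 + 1150| = √(1150² + 1150²) = 1626
|T(j1150)| = 1040 × 1150 / 1626 = 735.39
20 log₁₀(735.39) = 57.33 dB
∠(j1150) = 90.00°
∠(j1150 + 1150) = arctan(1150/1150) = 45.00°
∠T(j1150) = 90.00° − 45.00° = 45.00°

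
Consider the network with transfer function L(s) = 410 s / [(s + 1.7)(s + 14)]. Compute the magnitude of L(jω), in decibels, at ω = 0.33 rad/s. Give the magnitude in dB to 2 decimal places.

|j0.33| = 0.33
|j0.33 + 1.7| = √(0.33² + 1.7²) = 1.732
|j0.33 + 14| = √(0.33² + 14²) = 14
|L(j0.33)| = 410 × 0.33 / (1.732 × 14) = 5.5792
20 log₁₀(5.5792) = 14.931 dB

14.93 dB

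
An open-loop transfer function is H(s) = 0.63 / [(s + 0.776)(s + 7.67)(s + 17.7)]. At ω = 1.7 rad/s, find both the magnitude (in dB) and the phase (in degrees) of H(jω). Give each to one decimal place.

|j1.7 + 0.776| = √(1.7² + 0.776²) = 1.869
|j1.7 + 7.67| = √(1.7² + 7.67²) = 7.856
|j1.7 + 17.7| = √(1.7² + 17.7²) = 17.78
|H(j1.7)| = 0.63 / (1.869 × 7.856 × 17.78) = 0.0024133
20 log₁₀(0.0024133) = -52.35 dB
∠(j1.7 + 0.776) = arctan(1.7/0.776) = 65.46°
∠(j1.7 + 7.67) = arctan(1.7/7.67) = 12.50°
∠(j1.7 + 17.7) = arctan(1.7/17.7) = 5.49°
∠H(j1.7) = − (65.46° + 12.50° + 5.49°) = -83.45°

|H| = -52.3 dB, ∠H = -83.4°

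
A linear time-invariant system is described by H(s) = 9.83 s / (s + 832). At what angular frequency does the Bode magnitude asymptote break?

832 rad/sec

The single real pole at s = −832 gives a corner at ω = 832 rad/sec.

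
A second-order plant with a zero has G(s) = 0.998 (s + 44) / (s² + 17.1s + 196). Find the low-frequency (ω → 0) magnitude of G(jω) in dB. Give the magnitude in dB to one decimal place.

G(0) = 0.998 × 44 / 196 = 0.22404
20 log₁₀(0.22404) = -12.99 dB

-13.0 dB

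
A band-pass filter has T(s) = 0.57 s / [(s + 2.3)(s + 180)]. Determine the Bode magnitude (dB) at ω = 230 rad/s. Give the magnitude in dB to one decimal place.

-54.2 dB

|j230| = 230
|j230 + 2.3| = √(230² + 2.3²) = 230
|j230 + 180| = √(230² + 180²) = 292.1
|T(j230)| = 0.57 × 230 / (230 × 292.1) = 0.0019515
20 log₁₀(0.0019515) = -54.19 dB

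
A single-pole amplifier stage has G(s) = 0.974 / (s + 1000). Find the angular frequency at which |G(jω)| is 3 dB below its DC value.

For a single-pole low-pass, the −3 dB point is at the pole: ω = 1000 rad/sec.

1000 rad/sec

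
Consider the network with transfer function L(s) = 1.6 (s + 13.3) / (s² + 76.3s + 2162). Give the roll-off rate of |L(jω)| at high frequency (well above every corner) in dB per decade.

With 1 zero and 2 poles, the high-frequency asymptotic slope is 20 × (1 − 2) = -20 dB/decade.

-20 dB/decade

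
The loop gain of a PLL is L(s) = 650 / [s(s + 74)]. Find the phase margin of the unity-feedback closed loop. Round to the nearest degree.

Gain crossover: |L(jω)| = 1 at ω ≈ 8.72 rad s⁻¹.
∠L(j8.72) = −90° − arctan(8.72/74) ≈ -96.72°
PM = 180° + (-96.72°) = 83.28°

83°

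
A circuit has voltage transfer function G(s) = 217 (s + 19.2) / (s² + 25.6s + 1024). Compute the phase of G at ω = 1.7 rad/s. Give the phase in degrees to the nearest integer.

3°

∠(j1.7 + 19.2) = arctan(1.7/19.2) = 5.06°
∠[(j1.7)² + 25.6(j1.7) + 1024] = ∠[1021.1 + j43.52] = 2.44°
∠G(j1.7) = 5.06° − 2.44° = 2.62°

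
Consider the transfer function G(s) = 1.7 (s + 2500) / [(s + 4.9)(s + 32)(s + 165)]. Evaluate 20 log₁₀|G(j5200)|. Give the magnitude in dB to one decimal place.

|j5200 + 2500| = √(5200² + 2500²) = 5770
|j5200 + 4.9| = √(5200² + 4.9²) = 5200
|j5200 + 32| = √(5200² + 32²) = 5200
|j5200 + 165| = √(5200² + 165²) = 5203
|G(j5200)| = 1.7 × 5770 / (5200 × 5200 × 5203) = 6.9722e-08
20 log₁₀(6.9722e-08) = -143.13 dB

-143.1 dB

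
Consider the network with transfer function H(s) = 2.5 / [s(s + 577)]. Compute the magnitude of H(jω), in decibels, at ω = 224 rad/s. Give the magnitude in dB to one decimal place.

|j224 + 577| = √(224² + 577²) = 619
|j224| = 224
|H(j224)| = 2.5 / (619 × 224) = 1.8032e-05
20 log₁₀(1.8032e-05) = -94.88 dB

-94.9 dB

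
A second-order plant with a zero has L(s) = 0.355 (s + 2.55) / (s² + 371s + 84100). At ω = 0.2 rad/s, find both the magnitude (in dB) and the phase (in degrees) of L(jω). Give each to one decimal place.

|L| = -99.3 dB, ∠L = 4.4°

|j0.2 + 2.55| = √(0.2² + 2.55²) = 2.558
|(j0.2)² + 371(j0.2) + 84100| = |84100 + j74.2| = 8.41e+04
|L(j0.2)| = 0.355 × 2.558 / 8.41e+04 = 1.0797e-05
20 log₁₀(1.0797e-05) = -99.33 dB
∠(j0.2 + 2.55) = arctan(0.2/2.55) = 4.48°
∠[(j0.2)² + 371(j0.2) + 84100] = ∠[84100 + j74.2] = 0.05°
∠L(j0.2) = 4.48° − 0.05° = 4.43°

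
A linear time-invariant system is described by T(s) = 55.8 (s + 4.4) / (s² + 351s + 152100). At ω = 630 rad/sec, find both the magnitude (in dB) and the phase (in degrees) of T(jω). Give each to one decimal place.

|j630 + 4.4| = √(630² + 4.4²) = 630
|(j630)² + 351(j630) + 152100| = |-2.448e+05 + j2.2113e+05| = 3.299e+05
|T(j630)| = 55.8 × 630 / 3.299e+05 = 0.10657
20 log₁₀(0.10657) = -19.45 dB
∠(j630 + 4.4) = arctan(630/4.4) = 89.60°
∠[(j630)² + 351(j630) + 152100] = ∠[-2.448e+05 + j2.2113e+05] = 137.91°
∠T(j630) = 89.60° − 137.91° = -48.31°

|T| = -19.4 dB, ∠T = -48.3°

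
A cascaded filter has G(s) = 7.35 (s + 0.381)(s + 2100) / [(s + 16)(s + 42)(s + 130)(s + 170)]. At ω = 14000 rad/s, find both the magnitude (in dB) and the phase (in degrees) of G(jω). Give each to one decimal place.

|G| = -148.4 dB, ∠G = -187.1°

|j14000 + 0.381| = √(14000² + 0.381²) = 1.4e+04
|j14000 + 2100| = √(14000² + 2100²) = 1.416e+04
|j14000 + 16| = √(14000² + 16²) = 1.4e+04
|j14000 + 42| = √(14000² + 42²) = 1.4e+04
|j14000 + 130| = √(14000² + 130²) = 1.4e+04
|j14000 + 170| = √(14000² + 170²) = 1.4e+04
|G(j14000)| = 7.35 × 1.4e+04 × 1.416e+04 / (1.4e+04 × 1.4e+04 × 1.4e+04 × 1.4e+04) = 3.7915e-08
20 log₁₀(3.7915e-08) = -148.42 dB
∠(j14000 + 0.381) = arctan(14000/0.381) = 90.00°
∠(j14000 + 2100) = arctan(14000/2100) = 81.47°
∠(j14000 + 16) = arctan(14000/16) = 89.93°
∠(j14000 + 42) = arctan(14000/42) = 89.83°
∠(j14000 + 130) = arctan(14000/130) = 89.47°
∠(j14000 + 170) = arctan(14000/170) = 89.30°
∠G(j14000) = 90.00° + 81.47° − (89.93° + 89.83° + 89.47° + 89.30°) = -187.07°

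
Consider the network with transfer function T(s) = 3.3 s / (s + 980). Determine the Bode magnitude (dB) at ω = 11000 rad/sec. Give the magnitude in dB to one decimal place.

|j11000| = 1.1e+04
|j11000 + 980| = √(11000² + 980²) = 1.104e+04
|T(j11000)| = 3.3 × 1.1e+04 / 1.104e+04 = 3.287
20 log₁₀(3.287) = 10.34 dB

10.3 dB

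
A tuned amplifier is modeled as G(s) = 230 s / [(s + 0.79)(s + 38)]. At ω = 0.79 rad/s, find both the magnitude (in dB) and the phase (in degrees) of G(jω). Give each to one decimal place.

|j0.79| = 0.79
|j0.79 + 0.79| = √(0.79² + 0.79²) = 1.117
|j0.79 + 38| = √(0.79² + 38²) = 38.01
|G(j0.79)| = 230 × 0.79 / (1.117 × 38.01) = 4.2789
20 log₁₀(4.2789) = 12.63 dB
∠(j0.79) = 90.00°
∠(j0.79 + 0.79) = arctan(0.79/0.79) = 45.00°
∠(j0.79 + 38) = arctan(0.79/38) = 1.19°
∠G(j0.79) = 90.00° − (45.00° + 1.19°) = 43.81°

|G| = 12.6 dB, ∠G = 43.8°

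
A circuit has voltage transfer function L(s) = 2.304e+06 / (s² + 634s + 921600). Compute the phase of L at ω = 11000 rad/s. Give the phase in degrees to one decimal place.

-176.7°

∠[(j11000)² + 634(j11000) + 921600] = ∠[-1.2008e+08 + j6.974e+06] = 176.68°
∠L(j11000) = −176.68° = -176.68°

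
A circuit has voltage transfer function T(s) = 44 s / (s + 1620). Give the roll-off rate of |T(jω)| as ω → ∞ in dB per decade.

0 dB/decade

With 1 zero and 1 pole, the high-frequency asymptotic slope is 20 × (1 − 1) = 0 dB/decade.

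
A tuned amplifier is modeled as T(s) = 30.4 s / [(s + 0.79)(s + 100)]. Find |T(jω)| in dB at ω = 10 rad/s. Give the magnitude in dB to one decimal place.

|j10| = 10
|j10 + 0.79| = √(10² + 0.79²) = 10.03
|j10 + 100| = √(10² + 100²) = 100.5
|T(j10)| = 30.4 × 10 / (10.03 × 100.5) = 0.30155
20 log₁₀(0.30155) = -10.41 dB

-10.4 dB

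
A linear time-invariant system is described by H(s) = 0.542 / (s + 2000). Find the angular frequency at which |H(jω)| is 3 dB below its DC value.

For a single-pole low-pass, the −3 dB point is at the pole: ω = 2000 rad/s.

2000 rad/s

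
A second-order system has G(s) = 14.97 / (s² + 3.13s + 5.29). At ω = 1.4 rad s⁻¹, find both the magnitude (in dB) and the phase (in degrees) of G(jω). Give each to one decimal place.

|G| = 8.7 dB, ∠G = -52.8°

|(j1.4)² + 3.13(j1.4) + 5.29| = |3.33 + j4.382| = 5.504
|G(j1.4)| = 14.97 / 5.504 = 2.72
20 log₁₀(2.72) = 8.69 dB
∠[(j1.4)² + 3.13(j1.4) + 5.29] = ∠[3.33 + j4.382] = 52.77°
∠G(j1.4) = −52.77° = -52.77°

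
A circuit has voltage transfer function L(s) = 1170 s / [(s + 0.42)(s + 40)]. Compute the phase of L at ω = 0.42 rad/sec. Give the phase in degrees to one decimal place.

∠(j0.42) = 90.00°
∠(j0.42 + 0.42) = arctan(0.42/0.42) = 45.00°
∠(j0.42 + 40) = arctan(0.42/40) = 0.60°
∠L(j0.42) = 90.00° − (45.00° + 0.60°) = 44.40°

44.4°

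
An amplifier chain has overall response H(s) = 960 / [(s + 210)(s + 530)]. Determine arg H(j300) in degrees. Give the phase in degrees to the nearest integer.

-85°

∠(j300 + 210) = arctan(300/210) = 55.01°
∠(j300 + 530) = arctan(300/530) = 29.51°
∠H(j300) = − (55.01° + 29.51°) = -84.52°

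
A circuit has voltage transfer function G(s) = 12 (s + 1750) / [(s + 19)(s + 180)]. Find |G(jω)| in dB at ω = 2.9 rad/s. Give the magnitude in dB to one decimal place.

|j2.9 + 1750| = √(2.9² + 1750²) = 1750
|j2.9 + 19| = √(2.9² + 19²) = 19.22
|j2.9 + 180| = √(2.9² + 180²) = 180
|G(j2.9)| = 12 × 1750 / (19.22 × 180) = 6.0693
20 log₁₀(6.0693) = 15.66 dB

15.7 dB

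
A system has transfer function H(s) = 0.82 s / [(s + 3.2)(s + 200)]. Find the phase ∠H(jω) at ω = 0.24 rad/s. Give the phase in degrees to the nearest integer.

∠(j0.24) = 90.00°
∠(j0.24 + 3.2) = arctan(0.24/3.2) = 4.29°
∠(j0.24 + 200) = arctan(0.24/200) = 0.07°
∠H(j0.24) = 90.00° − (4.29° + 0.07°) = 85.64°

86°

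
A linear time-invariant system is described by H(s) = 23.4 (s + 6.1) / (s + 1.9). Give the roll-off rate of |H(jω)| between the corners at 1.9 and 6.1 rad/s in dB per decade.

In this band the factors already past their corner are: pole at 1.9; net slope = -20 dB/decade.

-20 dB/decade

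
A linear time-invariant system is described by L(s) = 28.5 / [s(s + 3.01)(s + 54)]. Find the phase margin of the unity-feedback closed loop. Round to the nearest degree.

86°

Gain crossover: |L(jω)| = 1 at ω ≈ 0.175 rad s⁻¹.
∠L(j0.175) = −90° − arctan(0.175/3.01) − arctan(0.175/54) ≈ -93.51°
PM = 180° + (-93.51°) = 86.49°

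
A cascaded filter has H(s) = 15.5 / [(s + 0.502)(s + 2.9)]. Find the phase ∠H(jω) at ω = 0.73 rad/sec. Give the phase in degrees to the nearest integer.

∠(j0.73 + 0.502) = arctan(0.73/0.502) = 55.48°
∠(j0.73 + 2.9) = arctan(0.73/2.9) = 14.13°
∠H(j0.73) = − (55.48° + 14.13°) = -69.61°

-70°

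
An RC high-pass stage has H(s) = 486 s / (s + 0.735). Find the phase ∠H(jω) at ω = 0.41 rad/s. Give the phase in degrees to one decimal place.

60.8°

∠(j0.41) = 90.00°
∠(j0.41 + 0.735) = arctan(0.41/0.735) = 29.15°
∠H(j0.41) = 90.00° − 29.15° = 60.85°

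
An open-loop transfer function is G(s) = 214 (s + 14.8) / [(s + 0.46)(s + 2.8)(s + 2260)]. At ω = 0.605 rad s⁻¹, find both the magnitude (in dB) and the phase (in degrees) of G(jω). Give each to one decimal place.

|j0.605 + 14.8| = √(0.605² + 14.8²) = 14.81
|j0.605 + 0.46| = √(0.605² + 0.46²) = 0.76
|j0.605 + 2.8| = √(0.605² + 2.8²) = 2.865
|j0.605 + 2260| = √(0.605² + 2260²) = 2260
|G(j0.605)| = 214 × 14.81 / (0.76 × 2.865 × 2260) = 0.64423
20 log₁₀(0.64423) = -3.82 dB
∠(j0.605 + 14.8) = arctan(0.605/14.8) = 2.34°
∠(j0.605 + 0.46) = arctan(0.605/0.46) = 52.75°
∠(j0.605 + 2.8) = arctan(0.605/2.8) = 12.19°
∠(j0.605 + 2260) = arctan(0.605/2260) = 0.02°
∠G(j0.605) = 2.34° − (52.75° + 12.19° + 0.02°) = -62.62°

|G| = -3.8 dB, ∠G = -62.6°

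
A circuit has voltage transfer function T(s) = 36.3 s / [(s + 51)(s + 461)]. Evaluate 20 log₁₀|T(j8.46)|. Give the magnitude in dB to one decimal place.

|j8.46| = 8.46
|j8.46 + 51| = √(8.46² + 51²) = 51.7
|j8.46 + 461| = √(8.46² + 461²) = 461.1
|T(j8.46)| = 36.3 × 8.46 / (51.7 × 461.1) = 0.012884
20 log₁₀(0.012884) = -37.80 dB

-37.8 dB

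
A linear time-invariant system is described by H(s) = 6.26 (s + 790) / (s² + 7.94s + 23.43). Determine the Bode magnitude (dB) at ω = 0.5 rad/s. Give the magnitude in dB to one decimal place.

|j0.5 + 790| = √(0.5² + 790²) = 790
|(j0.5)² + 7.94(j0.5) + 23.43| = |23.18 + j3.97| = 23.52
|H(j0.5)| = 6.26 × 790 / 23.52 = 210.29
20 log₁₀(210.29) = 46.46 dB

46.5 dB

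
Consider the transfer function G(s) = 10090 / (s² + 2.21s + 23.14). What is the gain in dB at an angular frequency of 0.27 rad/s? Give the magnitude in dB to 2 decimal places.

52.82 dB

|(j0.27)² + 2.21(j0.27) + 23.14| = |23.067 + j0.5967| = 23.07
|G(j0.27)| = 10090 / 23.07 = 437.27
20 log₁₀(437.27) = 52.815 dB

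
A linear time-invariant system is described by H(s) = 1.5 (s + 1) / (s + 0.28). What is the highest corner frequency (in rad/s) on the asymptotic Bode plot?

1 rad/s

Break frequencies occur at each pole and zero magnitude: 0.28 rad/s, 1 rad/s.
The highest is 1 rad/s.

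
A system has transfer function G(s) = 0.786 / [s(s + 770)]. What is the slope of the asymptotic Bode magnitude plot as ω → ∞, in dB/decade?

With 0 zeros and 2 poles, the high-frequency asymptotic slope is 20 × (0 − 2) = -40 dB/decade.

-40 dB/decade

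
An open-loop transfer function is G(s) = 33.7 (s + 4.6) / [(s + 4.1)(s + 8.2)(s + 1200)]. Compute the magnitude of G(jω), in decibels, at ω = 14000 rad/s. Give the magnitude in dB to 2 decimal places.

-135.32 dB

|j14000 + 4.6| = √(14000² + 4.6²) = 1.4e+04
|j14000 + 4.1| = √(14000² + 4.1²) = 1.4e+04
|j14000 + 8.2| = √(14000² + 8.2²) = 1.4e+04
|j14000 + 1200| = √(14000² + 1200²) = 1.405e+04
|G(j14000)| = 33.7 × 1.4e+04 / (1.4e+04 × 1.4e+04 × 1.405e+04) = 1.7131e-07
20 log₁₀(1.7131e-07) = -135.324 dB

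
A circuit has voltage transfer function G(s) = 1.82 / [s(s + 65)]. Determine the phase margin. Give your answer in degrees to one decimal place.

90.0°

Gain crossover: |G(jω)| = 1 at ω ≈ 0.028 rad/s.
∠G(j0.028) = −90° − arctan(0.028/65) ≈ -90.02°
PM = 180° + (-90.02°) = 89.98°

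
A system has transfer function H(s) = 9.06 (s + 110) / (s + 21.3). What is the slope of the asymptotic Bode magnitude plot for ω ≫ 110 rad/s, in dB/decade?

With 1 zero and 1 pole, the high-frequency asymptotic slope is 20 × (1 − 1) = 0 dB/decade.

0 dB/decade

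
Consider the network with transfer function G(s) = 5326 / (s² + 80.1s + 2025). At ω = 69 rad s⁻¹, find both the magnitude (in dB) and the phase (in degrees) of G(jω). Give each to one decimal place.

|(j69)² + 80.1(j69) + 2025| = |-2736 + j5526.9| = 6167
|G(j69)| = 5326 / 6167 = 0.86362
20 log₁₀(0.86362) = -1.27 dB
∠[(j69)² + 80.1(j69) + 2025] = ∠[-2736 + j5526.9] = 116.34°
∠G(j69) = −116.34° = -116.34°

|G| = -1.3 dB, ∠G = -116.3°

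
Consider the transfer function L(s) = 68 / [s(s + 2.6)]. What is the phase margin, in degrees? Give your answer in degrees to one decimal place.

17.9°

Gain crossover: |L(jω)| = 1 at ω ≈ 8.04 rad s⁻¹.
∠L(j8.04) = −90° − arctan(8.04/2.6) ≈ -162.09°
PM = 180° + (-162.09°) = 17.91°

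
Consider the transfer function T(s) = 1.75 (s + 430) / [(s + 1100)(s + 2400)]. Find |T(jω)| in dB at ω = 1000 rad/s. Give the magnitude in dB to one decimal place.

|j1000 + 430| = √(1000² + 430²) = 1089
|j1000 + 1100| = √(1000² + 1100²) = 1487
|j1000 + 2400| = √(1000² + 2400²) = 2600
|T(j1000)| = 1.75 × 1089 / (1487 × 2600) = 0.00049284
20 log₁₀(0.00049284) = -66.15 dB

-66.1 dB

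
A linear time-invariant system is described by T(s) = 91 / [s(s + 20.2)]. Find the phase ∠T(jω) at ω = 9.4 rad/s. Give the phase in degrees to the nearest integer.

-115°

∠(j9.4 + 20.2) = arctan(9.4/20.2) = 24.95°
∠(j9.4) = 90.00°
∠T(j9.4) = − (24.95° + 90.00°) = -114.95°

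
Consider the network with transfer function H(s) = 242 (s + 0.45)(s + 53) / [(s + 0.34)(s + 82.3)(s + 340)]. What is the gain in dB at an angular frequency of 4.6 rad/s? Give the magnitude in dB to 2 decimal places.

-6.74 dB

|j4.6 + 0.45| = √(4.6² + 0.45²) = 4.622
|j4.6 + 53| = √(4.6² + 53²) = 53.2
|j4.6 + 0.34| = √(4.6² + 0.34²) = 4.613
|j4.6 + 82.3| = √(4.6² + 82.3²) = 82.43
|j4.6 + 340| = √(4.6² + 340²) = 340
|H(j4.6)| = 242 × 4.622 × 53.2 / (4.613 × 82.43 × 340) = 0.46027
20 log₁₀(0.46027) = -6.740 dB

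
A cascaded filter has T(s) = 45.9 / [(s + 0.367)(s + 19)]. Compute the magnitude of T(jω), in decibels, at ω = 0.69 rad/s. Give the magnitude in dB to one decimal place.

9.8 dB

|j0.69 + 0.367| = √(0.69² + 0.367²) = 0.7815
|j0.69 + 19| = √(0.69² + 19²) = 19.01
|T(j0.69)| = 45.9 / (0.7815 × 19.01) = 3.0891
20 log₁₀(3.0891) = 9.80 dB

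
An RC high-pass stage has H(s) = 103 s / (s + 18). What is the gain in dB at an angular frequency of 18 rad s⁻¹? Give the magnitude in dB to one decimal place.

|j18| = 18
|j18 + 18| = √(18² + 18²) = 25.46
|H(j18)| = 103 × 18 / 25.46 = 72.832
20 log₁₀(72.832) = 37.25 dB

37.2 dB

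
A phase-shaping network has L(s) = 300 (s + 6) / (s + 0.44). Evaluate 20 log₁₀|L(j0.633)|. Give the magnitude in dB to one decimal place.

67.4 dB

|j0.633 + 6| = √(0.633² + 6²) = 6.033
|j0.633 + 0.44| = √(0.633² + 0.44²) = 0.7709
|L(j0.633)| = 300 × 6.033 / 0.7709 = 2347.9
20 log₁₀(2347.9) = 67.41 dB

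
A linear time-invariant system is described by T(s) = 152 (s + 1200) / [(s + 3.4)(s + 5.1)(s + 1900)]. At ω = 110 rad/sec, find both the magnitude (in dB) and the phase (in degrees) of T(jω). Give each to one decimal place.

|j110 + 1200| = √(110² + 1200²) = 1205
|j110 + 3.4| = √(110² + 3.4²) = 110.1
|j110 + 5.1| = √(110² + 5.1²) = 110.1
|j110 + 1900| = √(110² + 1900²) = 1903
|T(j110)| = 152 × 1205 / (110.1 × 110.1 × 1903) = 0.0079415
20 log₁₀(0.0079415) = -42.00 dB
∠(j110 + 1200) = arctan(110/1200) = 5.24°
∠(j110 + 3.4) = arctan(110/3.4) = 88.23°
∠(j110 + 5.1) = arctan(110/5.1) = 87.35°
∠(j110 + 1900) = arctan(110/1900) = 3.31°
∠T(j110) = 5.24° − (88.23° + 87.35° + 3.31°) = -173.65°

|T| = -42.0 dB, ∠T = -173.7 deg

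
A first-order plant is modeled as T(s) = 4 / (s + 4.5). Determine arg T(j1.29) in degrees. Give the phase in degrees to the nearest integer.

∠(j1.29 + 4.5) = arctan(1.29/4.5) = 16.00°
∠T(j1.29) = −16.00° = -16.00°

-16°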